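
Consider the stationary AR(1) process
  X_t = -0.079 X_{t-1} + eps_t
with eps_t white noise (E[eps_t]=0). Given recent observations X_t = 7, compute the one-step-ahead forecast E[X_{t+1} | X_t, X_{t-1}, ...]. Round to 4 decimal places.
E[X_{t+1} \mid \mathcal F_t] = -0.5530

For an AR(p) model X_t = c + sum_i phi_i X_{t-i} + eps_t, the
one-step-ahead conditional mean is
  E[X_{t+1} | X_t, ...] = c + sum_i phi_i X_{t+1-i}.
Substitute known values:
  E[X_{t+1} | ...] = (-0.079) * (7)
                   = -0.5530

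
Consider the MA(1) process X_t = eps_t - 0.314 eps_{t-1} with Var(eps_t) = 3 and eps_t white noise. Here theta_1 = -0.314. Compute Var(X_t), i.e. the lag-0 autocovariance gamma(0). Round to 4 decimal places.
\gamma(0) = 3.2958

For an MA(q) process X_t = eps_t + sum_i theta_i eps_{t-i} with
Var(eps_t) = sigma^2, the variance is
  gamma(0) = sigma^2 * (1 + sum_i theta_i^2).
  sum_i theta_i^2 = (-0.314)^2 = 0.098596.
  gamma(0) = 3 * (1 + 0.098596) = 3 * 1.098596 = 3.295788, which rounds to 3.2958.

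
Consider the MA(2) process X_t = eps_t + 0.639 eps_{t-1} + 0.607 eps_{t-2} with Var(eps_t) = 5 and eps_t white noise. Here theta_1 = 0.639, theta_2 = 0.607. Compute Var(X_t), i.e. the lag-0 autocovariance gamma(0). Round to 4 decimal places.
\gamma(0) = 8.8839

For an MA(q) process X_t = eps_t + sum_i theta_i eps_{t-i} with
Var(eps_t) = sigma^2, the variance is
  gamma(0) = sigma^2 * (1 + sum_i theta_i^2).
  sum_i theta_i^2 = (0.639)^2 + (0.607)^2 = 0.408321 + 0.368449 = 0.77677.
  gamma(0) = 5 * (1 + 0.77677) = 5 * 1.77677 = 8.88385, which rounds to 8.8839.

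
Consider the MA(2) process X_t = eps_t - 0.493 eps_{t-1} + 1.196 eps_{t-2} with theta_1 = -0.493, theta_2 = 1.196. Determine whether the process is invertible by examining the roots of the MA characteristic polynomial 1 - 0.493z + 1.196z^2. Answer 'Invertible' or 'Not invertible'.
\text{Not invertible}

The MA(q) characteristic polynomial is P(z) = 1 - 0.493z + 1.196z^2.
Invertibility requires all roots to lie outside the unit circle, i.e. |z| > 1 for every root.
Set 1 + (-0.493) z + (1.196) z^2 = 0, i.e. a z^2 + b z + c = 0 with a = 1.196, b = -0.493, c = 1.
Discriminant D = b^2 - 4ac = (-0.493)^2 - 4*(1.196)*1 = 0.243049 - (4.784) = -4.540951.
D < 0, so the roots are the complex-conjugate pair z = (-b +/- i sqrt(-D)) / (2a) = 0.2061 +/- 0.8909i.
For a conjugate pair |z|^2 = z * conj(z) = (product of roots) = c/a = 1/(1.196) = 0.83612, so |z| = sqrt(0.83612) = 0.9144 for both roots.
Moduli of all roots: 0.9144, 0.9144.
All moduli strictly greater than 1? No.
Verdict: Not invertible.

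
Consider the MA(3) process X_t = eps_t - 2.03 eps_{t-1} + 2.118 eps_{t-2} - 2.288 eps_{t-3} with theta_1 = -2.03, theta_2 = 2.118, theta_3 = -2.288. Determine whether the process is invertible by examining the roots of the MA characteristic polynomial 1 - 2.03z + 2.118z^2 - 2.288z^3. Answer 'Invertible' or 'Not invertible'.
\text{Not invertible}

The MA(q) characteristic polynomial is P(z) = 1 - 2.03z + 2.118z^2 - 2.288z^3.
Invertibility requires all roots to lie outside the unit circle, i.e. |z| > 1 for every root.
Degree 3: look for a simple real root z0 first, then factor out (1 - z/z0) and solve the remaining quadratic.
Testing z0 = 0.625: P(0.625) = 1 + (-2.03)(0.625) + (2.118)(0.625)^2 + (-2.288)(0.625)^3
  = 1 + (-1.26875) + (0.827344) + (-0.558594) = 0.  So z_0 = 0.625 is a root, |z_0| = 0.625.
Divide out the factor (1 - 1.6 z) = (1 - z/z0) (since 1/z0 = 1.6):
  P(z) = (1 - 1.6 z)(1 + (-0.43) z + (1.43) z^2)
  [check: z-coef -0.43 - (1.6) = -2.03; z^2-coef 1.43 - (1.6)(-0.43) = 2.118; z^3-coef -(1.6)(1.43) = -2.288.]
Remaining roots from the quadratic factor 1 + (-0.43) z + (1.43) z^2:
  Set 1 + (-0.43) z + (1.43) z^2 = 0, i.e. a z^2 + b z + c = 0 with a = 1.43, b = -0.43, c = 1.
  Discriminant D = b^2 - 4ac = (-0.43)^2 - 4*(1.43)*1 = 0.1849 - (5.72) = -5.5351.
  D < 0, so the roots are the complex-conjugate pair z = (-b +/- i sqrt(-D)) / (2a) = 0.1503 +/- 0.8226i.
  For a conjugate pair |z|^2 = z * conj(z) = (product of roots) = c/a = 1/(1.43) = 0.699301, so |z| = sqrt(0.699301) = 0.8362 for both roots.
Moduli of all roots: 0.6250, 0.8362, 0.8362.
All moduli strictly greater than 1? No.
Verdict: Not invertible.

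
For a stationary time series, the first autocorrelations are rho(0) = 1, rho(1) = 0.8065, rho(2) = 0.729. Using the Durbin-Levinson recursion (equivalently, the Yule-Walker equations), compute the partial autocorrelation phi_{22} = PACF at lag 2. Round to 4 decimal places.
\phi_{22} = 0.2247

The PACF at lag k is phi_{kk}, the last component of the solution
to the Yule-Walker system G_k phi = r_k where
  (G_k)_{ij} = rho(|i - j|), (r_k)_i = rho(i), i,j = 1..k.
Equivalently, Durbin-Levinson gives phi_{kk} iteratively:
  phi_{11} = rho(1)
  phi_{kk} = [rho(k) - sum_{j=1..k-1} phi_{k-1,j} rho(k-j)]
            / [1 - sum_{j=1..k-1} phi_{k-1,j} rho(j)],
  phi_{k,j} = phi_{k-1,j} - phi_{kk} phi_{k-1,k-j},  j = 1..k-1.
Step k = 1:
  phi_11 = rho(1) = 0.8065.
Step k = 2:
  phi_22 = [rho(2) - phi_11 rho(1)] / [1 - phi_11 rho(1)] = [0.729 - (0.8065)(0.8065)] / [1 - (0.8065)(0.8065)]
         = 0.07855775 / 0.34955775 = 0.2247.
Therefore phi_{22} = 0.2247.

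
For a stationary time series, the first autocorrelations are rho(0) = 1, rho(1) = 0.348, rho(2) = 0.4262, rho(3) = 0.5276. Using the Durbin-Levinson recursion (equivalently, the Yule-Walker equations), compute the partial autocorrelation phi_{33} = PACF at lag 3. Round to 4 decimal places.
\phi_{33} = 0.4010

The PACF at lag k is phi_{kk}, the last component of the solution
to the Yule-Walker system G_k phi = r_k where
  (G_k)_{ij} = rho(|i - j|), (r_k)_i = rho(i), i,j = 1..k.
Equivalently, Durbin-Levinson gives phi_{kk} iteratively:
  phi_{11} = rho(1)
  phi_{kk} = [rho(k) - sum_{j=1..k-1} phi_{k-1,j} rho(k-j)]
            / [1 - sum_{j=1..k-1} phi_{k-1,j} rho(j)],
  phi_{k,j} = phi_{k-1,j} - phi_{kk} phi_{k-1,k-j},  j = 1..k-1.
Step k = 1:
  phi_11 = rho(1) = 0.348.
Step k = 2:
  phi_22 = [rho(2) - phi_11 rho(1)] / [1 - phi_11 rho(1)] = [0.4262 - (0.348)(0.348)] / [1 - (0.348)(0.348)]
         = 0.305096 / 0.878896 = 0.347135.
  Update: phi_21 = phi_11 - phi_22 phi_11 = 0.348 - (0.347135)(0.348) = 0.227197.
Step k = 3:
  phi_33 = [rho(3) - phi_21 rho(2) - phi_22 rho(1)] / [1 - phi_21 rho(1) - phi_22 rho(2)]
    numerator   = 0.5276 - (0.227197)(0.4262) - (0.347135)(0.348) = 0.30996555
    denominator = 1 - (0.227197)(0.348) - (0.347135)(0.4262) = 0.77298635
  phi_33 = 0.30996555 / 0.77298635 = 0.401.
Therefore phi_{33} = 0.4010.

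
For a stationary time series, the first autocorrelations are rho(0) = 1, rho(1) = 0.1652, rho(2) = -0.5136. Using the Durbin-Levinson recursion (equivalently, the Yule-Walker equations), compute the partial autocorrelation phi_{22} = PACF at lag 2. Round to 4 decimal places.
\phi_{22} = -0.5561

The PACF at lag k is phi_{kk}, the last component of the solution
to the Yule-Walker system G_k phi = r_k where
  (G_k)_{ij} = rho(|i - j|), (r_k)_i = rho(i), i,j = 1..k.
Equivalently, Durbin-Levinson gives phi_{kk} iteratively:
  phi_{11} = rho(1)
  phi_{kk} = [rho(k) - sum_{j=1..k-1} phi_{k-1,j} rho(k-j)]
            / [1 - sum_{j=1..k-1} phi_{k-1,j} rho(j)],
  phi_{k,j} = phi_{k-1,j} - phi_{kk} phi_{k-1,k-j},  j = 1..k-1.
Step k = 1:
  phi_11 = rho(1) = 0.1652.
Step k = 2:
  phi_22 = [rho(2) - phi_11 rho(1)] / [1 - phi_11 rho(1)] = [-0.5136 - (0.1652)(0.1652)] / [1 - (0.1652)(0.1652)]
         = -0.54089104 / 0.97270896 = -0.5561.
Therefore phi_{22} = -0.5561.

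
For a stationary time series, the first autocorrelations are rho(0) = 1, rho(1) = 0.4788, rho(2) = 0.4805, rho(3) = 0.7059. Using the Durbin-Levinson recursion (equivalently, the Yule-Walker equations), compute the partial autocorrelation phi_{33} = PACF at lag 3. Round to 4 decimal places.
\phi_{33} = 0.5731

The PACF at lag k is phi_{kk}, the last component of the solution
to the Yule-Walker system G_k phi = r_k where
  (G_k)_{ij} = rho(|i - j|), (r_k)_i = rho(i), i,j = 1..k.
Equivalently, Durbin-Levinson gives phi_{kk} iteratively:
  phi_{11} = rho(1)
  phi_{kk} = [rho(k) - sum_{j=1..k-1} phi_{k-1,j} rho(k-j)]
            / [1 - sum_{j=1..k-1} phi_{k-1,j} rho(j)],
  phi_{k,j} = phi_{k-1,j} - phi_{kk} phi_{k-1,k-j},  j = 1..k-1.
Step k = 1:
  phi_11 = rho(1) = 0.4788.
Step k = 2:
  phi_22 = [rho(2) - phi_11 rho(1)] / [1 - phi_11 rho(1)] = [0.4805 - (0.4788)(0.4788)] / [1 - (0.4788)(0.4788)]
         = 0.25125056 / 0.77075056 = 0.325982.
  Update: phi_21 = phi_11 - phi_22 phi_11 = 0.4788 - (0.325982)(0.4788) = 0.32272.
Step k = 3:
  phi_33 = [rho(3) - phi_21 rho(2) - phi_22 rho(1)] / [1 - phi_21 rho(1) - phi_22 rho(2)]
    numerator   = 0.7059 - (0.32272)(0.4805) - (0.325982)(0.4788) = 0.39475303
    denominator = 1 - (0.32272)(0.4788) - (0.325982)(0.4805) = 0.68884748
  phi_33 = 0.39475303 / 0.68884748 = 0.5731.
Therefore phi_{33} = 0.5731.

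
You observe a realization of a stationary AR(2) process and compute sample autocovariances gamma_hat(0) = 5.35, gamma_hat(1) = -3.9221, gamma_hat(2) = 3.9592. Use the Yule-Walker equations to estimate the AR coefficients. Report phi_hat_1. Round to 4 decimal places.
\hat\phi_{1} = -0.4120

The Yule-Walker equations for an AR(p) process read, in matrix form,
  Gamma_p phi = r_p,   with   (Gamma_p)_{ij} = gamma(|i - j|),
                       (r_p)_i = gamma(i),   i,j = 1..p.
Substitute the sample gammas (Toeplitz matrix and right-hand side of size 2):
  Gamma_p = [[5.35, -3.9221], [-3.9221, 5.35]]
  r_p     = [-3.9221, 3.9592]
Written out:
  5.35 phi_1 - 3.9221 phi_2 = -3.9221
  -3.9221 phi_1 + 5.35 phi_2 = 3.9592
Solve by Cramer's rule:
  det = gamma(0)^2 - gamma(1)^2 = (5.35)^2 - (-3.9221)^2 = 28.6225 - 15.38286841 = 13.23963159
  phi_hat_1 = [gamma(1) gamma(0) - gamma(1) gamma(2)] / det = [(-3.9221)(5.35) - (-3.9221)(3.9592)] / 13.23963159 = -5.45485668 / 13.23963159 = -0.412
  phi_hat_2 = [gamma(0) gamma(2) - gamma(1)^2] / det = [(5.35)(3.9592) - (-3.9221)^2] / 13.23963159 = 5.79885159 / 13.23963159 = 0.438
So phi_hat = [-0.4120, 0.4380].
Therefore phi_hat_1 = -0.4120.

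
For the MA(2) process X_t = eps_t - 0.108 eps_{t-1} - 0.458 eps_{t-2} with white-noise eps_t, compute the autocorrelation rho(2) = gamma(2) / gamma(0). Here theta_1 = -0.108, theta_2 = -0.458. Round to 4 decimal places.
\rho(2) = -0.3750

For an MA(q) process with theta_0 = 1, the autocovariance is
  gamma(k) = sigma^2 * sum_{i=0..q-k} theta_i * theta_{i+k},
and rho(k) = gamma(k) / gamma(0). Sigma^2 cancels.
  numerator   = (1)*(-0.458) = -0.458.
  denominator = (1)^2 + (-0.108)^2 + (-0.458)^2 = 1.221428.
  rho(2) = -0.458 / 1.221428 = -0.3750.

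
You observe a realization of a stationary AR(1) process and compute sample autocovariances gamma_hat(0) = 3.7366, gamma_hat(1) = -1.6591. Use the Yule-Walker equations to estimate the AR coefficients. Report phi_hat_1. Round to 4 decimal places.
\hat\phi_{1} = -0.4440

The Yule-Walker equations for an AR(p) process read, in matrix form,
  Gamma_p phi = r_p,   with   (Gamma_p)_{ij} = gamma(|i - j|),
                       (r_p)_i = gamma(i),   i,j = 1..p.
Substitute the sample gammas (Toeplitz matrix and right-hand side of size 1):
  Gamma_p = [[3.7366]]
  r_p     = [-1.6591]
With p = 1 this is the single equation gamma(0) phi_1 = gamma(1):
  phi_hat_1 = gamma(1) / gamma(0) = -1.6591 / 3.7366 = -0.4440.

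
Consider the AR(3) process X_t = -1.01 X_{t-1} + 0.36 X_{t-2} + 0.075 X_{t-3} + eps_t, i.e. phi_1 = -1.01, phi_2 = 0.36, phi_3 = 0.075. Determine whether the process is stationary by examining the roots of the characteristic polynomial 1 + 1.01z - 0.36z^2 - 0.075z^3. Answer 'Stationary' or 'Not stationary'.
\text{Not stationary}

The AR(p) characteristic polynomial is P(z) = 1 + 1.01z - 0.36z^2 - 0.075z^3.
Stationarity requires all roots to lie outside the unit circle, i.e. |z| > 1 for every root.
Degree 3: look for a simple real root z0 first, then factor out (1 - z/z0) and solve the remaining quadratic.
Testing z0 = -0.8: P(-0.8) = 1 + (1.01)(-0.8) + (-0.36)(-0.8)^2 + (-0.075)(-0.8)^3
  = 1 + (-0.808) + (-0.2304) + (0.0384) = 0.  So z_0 = -0.8 is a root, |z_0| = 0.8.
Divide out the factor (1 + 1.25 z) = (1 - z/z0) (since 1/z0 = -1.25):
  P(z) = (1 + 1.25 z)(1 + (-0.24) z + (-0.06) z^2)
  [check: z-coef -0.24 - (-1.25) = 1.01; z^2-coef -0.06 - (-1.25)(-0.24) = -0.36; z^3-coef -(-1.25)(-0.06) = -0.075.]
Remaining roots from the quadratic factor 1 + (-0.24) z + (-0.06) z^2:
  Set 1 + (-0.24) z + (-0.06) z^2 = 0, i.e. a z^2 + b z + c = 0 with a = -0.06, b = -0.24, c = 1.
  Discriminant D = b^2 - 4ac = (-0.24)^2 - 4*(-0.06)*1 = 0.0576 - (-0.24) = 0.2976.
  D >= 0, so the roots are real: z = (-b +/- sqrt(D)) / (2a) = (0.24 +/- 0.545527) / (-0.12).
    z_1 = (0.24 + 0.545527) / (-0.12) = -6.5461,   |z_1| = 6.5461.
    z_2 = (0.24 - 0.545527) / (-0.12) = 2.5461,   |z_2| = 2.5461.
Moduli of all roots: 0.8000, 6.5461, 2.5461.
All moduli strictly greater than 1? No.
Verdict: Not stationary.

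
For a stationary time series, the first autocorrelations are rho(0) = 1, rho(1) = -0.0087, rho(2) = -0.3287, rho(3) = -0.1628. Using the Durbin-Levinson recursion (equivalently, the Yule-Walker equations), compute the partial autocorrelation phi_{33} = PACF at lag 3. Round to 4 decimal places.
\phi_{33} = -0.1900

The PACF at lag k is phi_{kk}, the last component of the solution
to the Yule-Walker system G_k phi = r_k where
  (G_k)_{ij} = rho(|i - j|), (r_k)_i = rho(i), i,j = 1..k.
Equivalently, Durbin-Levinson gives phi_{kk} iteratively:
  phi_{11} = rho(1)
  phi_{kk} = [rho(k) - sum_{j=1..k-1} phi_{k-1,j} rho(k-j)]
            / [1 - sum_{j=1..k-1} phi_{k-1,j} rho(j)],
  phi_{k,j} = phi_{k-1,j} - phi_{kk} phi_{k-1,k-j},  j = 1..k-1.
Step k = 1:
  phi_11 = rho(1) = -0.0087.
Step k = 2:
  phi_22 = [rho(2) - phi_11 rho(1)] / [1 - phi_11 rho(1)] = [-0.3287 - (-0.0087)(-0.0087)] / [1 - (-0.0087)(-0.0087)]
         = -0.32877569 / 0.99992431 = -0.328801.
  Update: phi_21 = phi_11 - phi_22 phi_11 = -0.0087 - (-0.328801)(-0.0087) = -0.011561.
Step k = 3:
  phi_33 = [rho(3) - phi_21 rho(2) - phi_22 rho(1)] / [1 - phi_21 rho(1) - phi_22 rho(2)]
    numerator   = -0.1628 - (-0.011561)(-0.3287) - (-0.328801)(-0.0087) = -0.16946052
    denominator = 1 - (-0.011561)(-0.0087) - (-0.328801)(-0.3287) = 0.89182267
  phi_33 = -0.16946052 / 0.89182267 = -0.19.
Therefore phi_{33} = -0.1900.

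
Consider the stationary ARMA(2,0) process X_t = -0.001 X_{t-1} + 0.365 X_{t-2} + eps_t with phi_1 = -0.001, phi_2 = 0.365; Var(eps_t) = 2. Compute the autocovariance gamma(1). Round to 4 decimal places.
\gamma(1) = -0.0036

Multiply the model equation by X_{t-k} and take expectations. With theta_0 = psi_0 = 1 and psi_j the MA(infinity) weights, this gives
  gamma(k) - sum_i phi_i gamma(k-i) = c_k,
  c_k = sigma^2 * sum_{j=k..q} theta_j psi_{j-k}   (c_k = 0 for k > q),
using gamma(-m) = gamma(m).
Pure AR (q = 0): c_0 = sigma^2 = 2, c_k = 0 for k >= 1.
Equations for k = 0, 1, 2 (AR order 2, c_2 = 0):
  (E0) gamma(0) = phi_1 gamma(1) + phi_2 gamma(2) + c_0
  (E1) gamma(1) = phi_1 gamma(0) + phi_2 gamma(1) + c_1
  (E2) gamma(2) = phi_1 gamma(1) + phi_2 gamma(0)
From (E1): gamma(1) = A gamma(0) + B with
  A = phi_1 / (1 - phi_2) = -0.001 / 0.635 = -0.001575,   B = c_1 / (1 - phi_2) = 0 / 0.635 = 0.
Insert (E2) into (E0): gamma(0) (1 - phi_2^2) = phi_1 (1 + phi_2) gamma(1) + c_0.
  phi_1 (1 + phi_2) = (-0.001)(1.365) = -0.001365,   1 - phi_2^2 = 0.866775.
Replace gamma(1) by A gamma(0) + B and collect gamma(0):
  gamma(0) [0.866775 - (-0.001365)(-0.001575)] = c_0 = 2
  gamma(0) * 0.866773 = 2
  gamma(0) = 2 / 0.866773 = 2.30741.
  gamma(1) = A gamma(0) = (-0.001575)(2.30741) = -0.003634.
Therefore gamma(1) = -0.0036 (to 4 decimal places).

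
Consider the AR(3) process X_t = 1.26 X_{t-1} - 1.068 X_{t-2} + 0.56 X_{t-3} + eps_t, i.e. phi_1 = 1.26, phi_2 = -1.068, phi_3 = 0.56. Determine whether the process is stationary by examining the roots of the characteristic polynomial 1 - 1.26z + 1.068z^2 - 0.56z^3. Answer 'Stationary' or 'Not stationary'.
\text{Stationary}

The AR(p) characteristic polynomial is P(z) = 1 - 1.26z + 1.068z^2 - 0.56z^3.
Stationarity requires all roots to lie outside the unit circle, i.e. |z| > 1 for every root.
Degree 3: look for a simple real root z0 first, then factor out (1 - z/z0) and solve the remaining quadratic.
Testing z0 = 1.25: P(1.25) = 1 + (-1.26)(1.25) + (1.068)(1.25)^2 + (-0.56)(1.25)^3
  = 1 + (-1.575) + (1.66875) + (-1.09375) = 0.  So z_0 = 1.25 is a root, |z_0| = 1.25.
Divide out the factor (1 - 0.8 z) = (1 - z/z0) (since 1/z0 = 0.8):
  P(z) = (1 - 0.8 z)(1 + (-0.46) z + (0.7) z^2)
  [check: z-coef -0.46 - (0.8) = -1.26; z^2-coef 0.7 - (0.8)(-0.46) = 1.068; z^3-coef -(0.8)(0.7) = -0.56.]
Remaining roots from the quadratic factor 1 + (-0.46) z + (0.7) z^2:
  Set 1 + (-0.46) z + (0.7) z^2 = 0, i.e. a z^2 + b z + c = 0 with a = 0.7, b = -0.46, c = 1.
  Discriminant D = b^2 - 4ac = (-0.46)^2 - 4*(0.7)*1 = 0.2116 - (2.8) = -2.5884.
  D < 0, so the roots are the complex-conjugate pair z = (-b +/- i sqrt(-D)) / (2a) = 0.3286 +/- 1.1492i.
  For a conjugate pair |z|^2 = z * conj(z) = (product of roots) = c/a = 1/(0.7) = 1.428571, so |z| = sqrt(1.428571) = 1.1952 for both roots.
Moduli of all roots: 1.2500, 1.1952, 1.1952.
All moduli strictly greater than 1? Yes.
Verdict: Stationary.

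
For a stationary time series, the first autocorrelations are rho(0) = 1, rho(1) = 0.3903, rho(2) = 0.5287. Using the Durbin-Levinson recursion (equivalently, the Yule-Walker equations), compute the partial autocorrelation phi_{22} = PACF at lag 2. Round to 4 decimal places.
\phi_{22} = 0.4440

The PACF at lag k is phi_{kk}, the last component of the solution
to the Yule-Walker system G_k phi = r_k where
  (G_k)_{ij} = rho(|i - j|), (r_k)_i = rho(i), i,j = 1..k.
Equivalently, Durbin-Levinson gives phi_{kk} iteratively:
  phi_{11} = rho(1)
  phi_{kk} = [rho(k) - sum_{j=1..k-1} phi_{k-1,j} rho(k-j)]
            / [1 - sum_{j=1..k-1} phi_{k-1,j} rho(j)],
  phi_{k,j} = phi_{k-1,j} - phi_{kk} phi_{k-1,k-j},  j = 1..k-1.
Step k = 1:
  phi_11 = rho(1) = 0.3903.
Step k = 2:
  phi_22 = [rho(2) - phi_11 rho(1)] / [1 - phi_11 rho(1)] = [0.5287 - (0.3903)(0.3903)] / [1 - (0.3903)(0.3903)]
         = 0.37636591 / 0.84766591 = 0.444.
Therefore phi_{22} = 0.4440.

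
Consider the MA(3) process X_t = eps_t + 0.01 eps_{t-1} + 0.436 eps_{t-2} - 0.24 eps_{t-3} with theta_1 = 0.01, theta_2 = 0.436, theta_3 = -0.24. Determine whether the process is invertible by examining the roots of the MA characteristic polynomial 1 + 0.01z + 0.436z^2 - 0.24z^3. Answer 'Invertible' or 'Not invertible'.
\text{Invertible}

The MA(q) characteristic polynomial is P(z) = 1 + 0.01z + 0.436z^2 - 0.24z^3.
Invertibility requires all roots to lie outside the unit circle, i.e. |z| > 1 for every root.
Degree 3: look for a simple real root z0 first, then factor out (1 - z/z0) and solve the remaining quadratic.
Testing z0 = 2.5: P(2.5) = 1 + (0.01)(2.5) + (0.436)(2.5)^2 + (-0.24)(2.5)^3
  = 1 + (0.025) + (2.725) + (-3.75) = 0.  So z_0 = 2.5 is a root, |z_0| = 2.5.
Divide out the factor (1 - 0.4 z) = (1 - z/z0) (since 1/z0 = 0.4):
  P(z) = (1 - 0.4 z)(1 + (0.41) z + (0.6) z^2)
  [check: z-coef 0.41 - (0.4) = 0.01; z^2-coef 0.6 - (0.4)(0.41) = 0.436; z^3-coef -(0.4)(0.6) = -0.24.]
Remaining roots from the quadratic factor 1 + (0.41) z + (0.6) z^2:
  Set 1 + (0.41) z + (0.6) z^2 = 0, i.e. a z^2 + b z + c = 0 with a = 0.6, b = 0.41, c = 1.
  Discriminant D = b^2 - 4ac = (0.41)^2 - 4*(0.6)*1 = 0.1681 - (2.4) = -2.2319.
  D < 0, so the roots are the complex-conjugate pair z = (-b +/- i sqrt(-D)) / (2a) = -0.3417 +/- 1.245i.
  For a conjugate pair |z|^2 = z * conj(z) = (product of roots) = c/a = 1/(0.6) = 1.666667, so |z| = sqrt(1.666667) = 1.291 for both roots.
Moduli of all roots: 2.5000, 1.2910, 1.2910.
All moduli strictly greater than 1? Yes.
Verdict: Invertible.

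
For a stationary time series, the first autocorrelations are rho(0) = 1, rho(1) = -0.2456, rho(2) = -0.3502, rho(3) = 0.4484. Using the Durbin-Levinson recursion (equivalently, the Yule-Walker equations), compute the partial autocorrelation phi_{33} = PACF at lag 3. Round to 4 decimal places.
\phi_{33} = 0.2861

The PACF at lag k is phi_{kk}, the last component of the solution
to the Yule-Walker system G_k phi = r_k where
  (G_k)_{ij} = rho(|i - j|), (r_k)_i = rho(i), i,j = 1..k.
Equivalently, Durbin-Levinson gives phi_{kk} iteratively:
  phi_{11} = rho(1)
  phi_{kk} = [rho(k) - sum_{j=1..k-1} phi_{k-1,j} rho(k-j)]
            / [1 - sum_{j=1..k-1} phi_{k-1,j} rho(j)],
  phi_{k,j} = phi_{k-1,j} - phi_{kk} phi_{k-1,k-j},  j = 1..k-1.
Step k = 1:
  phi_11 = rho(1) = -0.2456.
Step k = 2:
  phi_22 = [rho(2) - phi_11 rho(1)] / [1 - phi_11 rho(1)] = [-0.3502 - (-0.2456)(-0.2456)] / [1 - (-0.2456)(-0.2456)]
         = -0.41051936 / 0.93968064 = -0.436871.
  Update: phi_21 = phi_11 - phi_22 phi_11 = -0.2456 - (-0.436871)(-0.2456) = -0.352896.
Step k = 3:
  phi_33 = [rho(3) - phi_21 rho(2) - phi_22 rho(1)] / [1 - phi_21 rho(1) - phi_22 rho(2)]
    numerator   = 0.4484 - (-0.352896)(-0.3502) - (-0.436871)(-0.2456) = 0.21752042
    denominator = 1 - (-0.352896)(-0.2456) - (-0.436871)(-0.3502) = 0.76033658
  phi_33 = 0.21752042 / 0.76033658 = 0.2861.
Therefore phi_{33} = 0.2861.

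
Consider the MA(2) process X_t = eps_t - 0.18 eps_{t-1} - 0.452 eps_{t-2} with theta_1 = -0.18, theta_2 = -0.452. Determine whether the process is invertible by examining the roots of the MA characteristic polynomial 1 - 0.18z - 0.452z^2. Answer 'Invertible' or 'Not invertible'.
\text{Invertible}

The MA(q) characteristic polynomial is P(z) = 1 - 0.18z - 0.452z^2.
Invertibility requires all roots to lie outside the unit circle, i.e. |z| > 1 for every root.
Set 1 + (-0.18) z + (-0.452) z^2 = 0, i.e. a z^2 + b z + c = 0 with a = -0.452, b = -0.18, c = 1.
Discriminant D = b^2 - 4ac = (-0.18)^2 - 4*(-0.452)*1 = 0.0324 - (-1.808) = 1.8404.
D >= 0, so the roots are real: z = (-b +/- sqrt(D)) / (2a) = (0.18 +/- 1.356613) / (-0.904).
  z_1 = (0.18 + 1.356613) / (-0.904) = -1.6998,   |z_1| = 1.6998.
  z_2 = (0.18 - 1.356613) / (-0.904) = 1.3016,   |z_2| = 1.3016.
Moduli of all roots: 1.6998, 1.3016.
All moduli strictly greater than 1? Yes.
Verdict: Invertible.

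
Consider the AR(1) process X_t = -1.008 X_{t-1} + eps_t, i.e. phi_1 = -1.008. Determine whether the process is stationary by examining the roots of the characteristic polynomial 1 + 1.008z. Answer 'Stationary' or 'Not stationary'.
\text{Not stationary}

The AR(p) characteristic polynomial is P(z) = 1 + 1.008z.
Stationarity requires all roots to lie outside the unit circle, i.e. |z| > 1 for every root.
This is linear in z: 1 + (1.008) z = 0  =>  z = -1/(1.008) = -0.992063,  |z| = 0.992063.
Moduli of all roots: 0.9921.
All moduli strictly greater than 1? No.
Verdict: Not stationary.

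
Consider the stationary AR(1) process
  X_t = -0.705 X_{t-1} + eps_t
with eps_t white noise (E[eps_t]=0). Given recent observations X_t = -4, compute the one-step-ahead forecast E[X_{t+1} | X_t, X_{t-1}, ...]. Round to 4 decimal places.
E[X_{t+1} \mid \mathcal F_t] = 2.8200

For an AR(p) model X_t = c + sum_i phi_i X_{t-i} + eps_t, the
one-step-ahead conditional mean is
  E[X_{t+1} | X_t, ...] = c + sum_i phi_i X_{t+1-i}.
Substitute known values:
  E[X_{t+1} | ...] = (-0.705) * (-4)
                   = 2.8200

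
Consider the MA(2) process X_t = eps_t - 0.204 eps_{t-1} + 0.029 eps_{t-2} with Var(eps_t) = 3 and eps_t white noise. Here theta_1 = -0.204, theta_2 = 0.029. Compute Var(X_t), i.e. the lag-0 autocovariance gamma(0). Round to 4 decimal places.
\gamma(0) = 3.1274

For an MA(q) process X_t = eps_t + sum_i theta_i eps_{t-i} with
Var(eps_t) = sigma^2, the variance is
  gamma(0) = sigma^2 * (1 + sum_i theta_i^2).
  sum_i theta_i^2 = (-0.204)^2 + (0.029)^2 = 0.041616 + 0.000841 = 0.042457.
  gamma(0) = 3 * (1 + 0.042457) = 3 * 1.042457 = 3.127371, which rounds to 3.1274.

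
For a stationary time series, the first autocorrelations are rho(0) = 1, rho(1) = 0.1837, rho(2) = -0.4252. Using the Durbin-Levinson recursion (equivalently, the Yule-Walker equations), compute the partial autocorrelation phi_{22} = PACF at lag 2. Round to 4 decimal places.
\phi_{22} = -0.4750

The PACF at lag k is phi_{kk}, the last component of the solution
to the Yule-Walker system G_k phi = r_k where
  (G_k)_{ij} = rho(|i - j|), (r_k)_i = rho(i), i,j = 1..k.
Equivalently, Durbin-Levinson gives phi_{kk} iteratively:
  phi_{11} = rho(1)
  phi_{kk} = [rho(k) - sum_{j=1..k-1} phi_{k-1,j} rho(k-j)]
            / [1 - sum_{j=1..k-1} phi_{k-1,j} rho(j)],
  phi_{k,j} = phi_{k-1,j} - phi_{kk} phi_{k-1,k-j},  j = 1..k-1.
Step k = 1:
  phi_11 = rho(1) = 0.1837.
Step k = 2:
  phi_22 = [rho(2) - phi_11 rho(1)] / [1 - phi_11 rho(1)] = [-0.4252 - (0.1837)(0.1837)] / [1 - (0.1837)(0.1837)]
         = -0.45894569 / 0.96625431 = -0.475.
Therefore phi_{22} = -0.4750.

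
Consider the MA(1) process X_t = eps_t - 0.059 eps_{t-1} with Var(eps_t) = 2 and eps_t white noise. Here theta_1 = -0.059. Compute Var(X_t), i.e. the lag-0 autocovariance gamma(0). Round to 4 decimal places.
\gamma(0) = 2.0070

For an MA(q) process X_t = eps_t + sum_i theta_i eps_{t-i} with
Var(eps_t) = sigma^2, the variance is
  gamma(0) = sigma^2 * (1 + sum_i theta_i^2).
  sum_i theta_i^2 = (-0.059)^2 = 0.003481.
  gamma(0) = 2 * (1 + 0.003481) = 2 * 1.003481 = 2.006962, which rounds to 2.0070.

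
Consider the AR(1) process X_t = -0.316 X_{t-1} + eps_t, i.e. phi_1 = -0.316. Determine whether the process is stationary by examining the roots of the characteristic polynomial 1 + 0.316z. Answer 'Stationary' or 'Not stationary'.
\text{Stationary}

The AR(p) characteristic polynomial is P(z) = 1 + 0.316z.
Stationarity requires all roots to lie outside the unit circle, i.e. |z| > 1 for every root.
This is linear in z: 1 + (0.316) z = 0  =>  z = -1/(0.316) = -3.164557,  |z| = 3.164557.
Moduli of all roots: 3.1646.
All moduli strictly greater than 1? Yes.
Verdict: Stationary.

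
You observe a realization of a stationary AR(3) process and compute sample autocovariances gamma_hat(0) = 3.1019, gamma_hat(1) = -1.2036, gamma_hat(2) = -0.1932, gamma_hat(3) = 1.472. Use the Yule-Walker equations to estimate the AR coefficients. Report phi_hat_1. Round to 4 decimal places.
\hat\phi_{1} = -0.3760

The Yule-Walker equations for an AR(p) process read, in matrix form,
  Gamma_p phi = r_p,   with   (Gamma_p)_{ij} = gamma(|i - j|),
                       (r_p)_i = gamma(i),   i,j = 1..p.
Substitute the sample gammas (Toeplitz matrix and right-hand side of size 3):
  Gamma_p = [[3.1019, -1.2036, -0.1932], [-1.2036, 3.1019, -1.2036], [-0.1932, -1.2036, 3.1019]]
  r_p     = [-1.2036, -0.1932, 1.472]
Written out (R1..R3):
  (R1) 3.1019 phi_1 - 1.2036 phi_2 - 0.1932 phi_3 = -1.2036
  (R2) -1.2036 phi_1 + 3.1019 phi_2 - 1.2036 phi_3 = -0.1932
  (R3) -0.1932 phi_1 - 1.2036 phi_2 + 3.1019 phi_3 = 1.472
Gaussian elimination:
  R2 <- R2 - (-1.2036/3.1019) R1 = R2 - (-0.38802) R1:  2.634879 phi_2 - 1.278566 phi_3 = -0.660221
  R3 <- R3 - (-0.1932/3.1019) R1 = R3 - (-0.062284) R1:  -1.278566 phi_2 + 3.089867 phi_3 = 1.397034
  R3 <- R3 - (-1.278566/2.634879) R2 = R3 - (-0.485246) R2:  2.469447 phi_3 = 1.076665
Back-substitution:
  phi_hat_3 = 1.076665 / 2.469447 = 0.435994
  phi_hat_2 = (-0.660221 - (-1.278566)(0.435994)) / 2.634879 = -0.039005
  phi_hat_1 = (-1.2036 - (-1.2036)(-0.039005) - (-0.1932)(0.435994)) / 3.1019 = -0.375999
So phi_hat = [-0.3760, -0.0390, 0.4360].
Therefore phi_hat_1 = -0.3760.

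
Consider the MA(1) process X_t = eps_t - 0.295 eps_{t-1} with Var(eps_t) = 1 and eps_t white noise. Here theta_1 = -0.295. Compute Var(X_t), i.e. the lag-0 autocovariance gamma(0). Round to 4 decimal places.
\gamma(0) = 1.0870

For an MA(q) process X_t = eps_t + sum_i theta_i eps_{t-i} with
Var(eps_t) = sigma^2, the variance is
  gamma(0) = sigma^2 * (1 + sum_i theta_i^2).
  sum_i theta_i^2 = (-0.295)^2 = 0.087025.
  gamma(0) = 1 * (1 + 0.087025) = 1 * 1.087025 = 1.087025, which rounds to 1.0870.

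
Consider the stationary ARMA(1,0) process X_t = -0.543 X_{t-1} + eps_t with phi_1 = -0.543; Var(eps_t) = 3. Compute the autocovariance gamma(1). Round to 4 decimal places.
\gamma(1) = -2.3101

Multiply the model equation by X_{t-k} and take expectations. With theta_0 = psi_0 = 1 and psi_j the MA(infinity) weights, this gives
  gamma(k) - sum_i phi_i gamma(k-i) = c_k,
  c_k = sigma^2 * sum_{j=k..q} theta_j psi_{j-k}   (c_k = 0 for k > q),
using gamma(-m) = gamma(m).
Pure AR (q = 0): c_0 = sigma^2 = 3, c_k = 0 for k >= 1.
Equations for k = 0 and k = 1 (AR order 1):
  gamma(0) = phi_1 gamma(1) + c_0
  gamma(1) = phi_1 gamma(0) + c_1
Substituting the second into the first: gamma(0) (1 - phi_1^2) = c_0 + phi_1 c_1, so
  gamma(0) = c_0 / (1 - phi_1^2) = 3 / (1 - (-0.543)^2) = 3 / 0.705151 = 4.254408.
  gamma(1) = phi_1 gamma(0) = (-0.543)(4.254408) = -2.310144.
Therefore gamma(1) = -2.3101 (to 4 decimal places).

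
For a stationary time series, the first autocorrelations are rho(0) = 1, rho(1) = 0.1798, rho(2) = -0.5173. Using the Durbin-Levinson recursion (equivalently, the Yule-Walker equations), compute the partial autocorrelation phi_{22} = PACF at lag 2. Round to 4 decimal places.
\phi_{22} = -0.5680

The PACF at lag k is phi_{kk}, the last component of the solution
to the Yule-Walker system G_k phi = r_k where
  (G_k)_{ij} = rho(|i - j|), (r_k)_i = rho(i), i,j = 1..k.
Equivalently, Durbin-Levinson gives phi_{kk} iteratively:
  phi_{11} = rho(1)
  phi_{kk} = [rho(k) - sum_{j=1..k-1} phi_{k-1,j} rho(k-j)]
            / [1 - sum_{j=1..k-1} phi_{k-1,j} rho(j)],
  phi_{k,j} = phi_{k-1,j} - phi_{kk} phi_{k-1,k-j},  j = 1..k-1.
Step k = 1:
  phi_11 = rho(1) = 0.1798.
Step k = 2:
  phi_22 = [rho(2) - phi_11 rho(1)] / [1 - phi_11 rho(1)] = [-0.5173 - (0.1798)(0.1798)] / [1 - (0.1798)(0.1798)]
         = -0.54962804 / 0.96767196 = -0.568.
Therefore phi_{22} = -0.5680.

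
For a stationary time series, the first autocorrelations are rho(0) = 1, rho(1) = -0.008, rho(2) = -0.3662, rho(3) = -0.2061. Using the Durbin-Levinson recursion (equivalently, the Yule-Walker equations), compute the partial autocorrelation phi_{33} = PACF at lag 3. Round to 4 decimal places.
\phi_{33} = -0.2461

The PACF at lag k is phi_{kk}, the last component of the solution
to the Yule-Walker system G_k phi = r_k where
  (G_k)_{ij} = rho(|i - j|), (r_k)_i = rho(i), i,j = 1..k.
Equivalently, Durbin-Levinson gives phi_{kk} iteratively:
  phi_{11} = rho(1)
  phi_{kk} = [rho(k) - sum_{j=1..k-1} phi_{k-1,j} rho(k-j)]
            / [1 - sum_{j=1..k-1} phi_{k-1,j} rho(j)],
  phi_{k,j} = phi_{k-1,j} - phi_{kk} phi_{k-1,k-j},  j = 1..k-1.
Step k = 1:
  phi_11 = rho(1) = -0.008.
Step k = 2:
  phi_22 = [rho(2) - phi_11 rho(1)] / [1 - phi_11 rho(1)] = [-0.3662 - (-0.008)(-0.008)] / [1 - (-0.008)(-0.008)]
         = -0.366264 / 0.999936 = -0.366287.
  Update: phi_21 = phi_11 - phi_22 phi_11 = -0.008 - (-0.366287)(-0.008) = -0.01093.
Step k = 3:
  phi_33 = [rho(3) - phi_21 rho(2) - phi_22 rho(1)] / [1 - phi_21 rho(1) - phi_22 rho(2)]
    numerator   = -0.2061 - (-0.01093)(-0.3662) - (-0.366287)(-0.008) = -0.21303298
    denominator = 1 - (-0.01093)(-0.008) - (-0.366287)(-0.3662) = 0.8657781
  phi_33 = -0.21303298 / 0.8657781 = -0.2461.
Therefore phi_{33} = -0.2461.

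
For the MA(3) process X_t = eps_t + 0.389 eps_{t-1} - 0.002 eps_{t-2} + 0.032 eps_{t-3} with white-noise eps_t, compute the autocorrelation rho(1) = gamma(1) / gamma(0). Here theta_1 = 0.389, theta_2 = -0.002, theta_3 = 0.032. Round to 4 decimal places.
\rho(1) = 0.3368

For an MA(q) process with theta_0 = 1, the autocovariance is
  gamma(k) = sigma^2 * sum_{i=0..q-k} theta_i * theta_{i+k},
and rho(k) = gamma(k) / gamma(0). Sigma^2 cancels.
  numerator   = (1)*(0.389) + (0.389)*(-0.002) + (-0.002)*(0.032) = 0.388158.
  denominator = (1)^2 + (0.389)^2 + (-0.002)^2 + (0.032)^2 = 1.152349.
  rho(1) = 0.388158 / 1.152349 = 0.3368.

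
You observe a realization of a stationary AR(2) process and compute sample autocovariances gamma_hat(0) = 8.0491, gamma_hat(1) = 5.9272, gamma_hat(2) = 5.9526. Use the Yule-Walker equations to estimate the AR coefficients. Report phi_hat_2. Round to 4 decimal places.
\hat\phi_{2} = 0.4310

The Yule-Walker equations for an AR(p) process read, in matrix form,
  Gamma_p phi = r_p,   with   (Gamma_p)_{ij} = gamma(|i - j|),
                       (r_p)_i = gamma(i),   i,j = 1..p.
Substitute the sample gammas (Toeplitz matrix and right-hand side of size 2):
  Gamma_p = [[8.0491, 5.9272], [5.9272, 8.0491]]
  r_p     = [5.9272, 5.9526]
Written out:
  8.0491 phi_1 + 5.9272 phi_2 = 5.9272
  5.9272 phi_1 + 8.0491 phi_2 = 5.9526
Solve by Cramer's rule:
  det = gamma(0)^2 - gamma(1)^2 = (8.0491)^2 - (5.9272)^2 = 64.78801081 - 35.13169984 = 29.65631097
  phi_hat_1 = [gamma(1) gamma(0) - gamma(1) gamma(2)] / det = [(5.9272)(8.0491) - (5.9272)(5.9526)] / 29.65631097 = 12.4263748 / 29.65631097 = 0.419
  phi_hat_2 = [gamma(0) gamma(2) - gamma(1)^2] / det = [(8.0491)(5.9526) - (5.9272)^2] / 29.65631097 = 12.78137282 / 29.65631097 = 0.431
So phi_hat = [0.4190, 0.4310].
Therefore phi_hat_2 = 0.4310.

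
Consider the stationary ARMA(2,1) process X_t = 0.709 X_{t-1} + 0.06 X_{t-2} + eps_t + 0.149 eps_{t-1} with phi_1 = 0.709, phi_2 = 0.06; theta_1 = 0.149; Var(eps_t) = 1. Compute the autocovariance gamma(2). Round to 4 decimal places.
\gamma(2) = 1.8390

Multiply the model equation by X_{t-k} and take expectations. With theta_0 = psi_0 = 1 and psi_j the MA(infinity) weights, this gives
  gamma(k) - sum_i phi_i gamma(k-i) = c_k,
  c_k = sigma^2 * sum_{j=k..q} theta_j psi_{j-k}   (c_k = 0 for k > q),
using gamma(-m) = gamma(m).
psi-weights needed (psi_j = theta_j + sum_i phi_i psi_{j-i}):
  psi_1 = theta_1 + phi_1 = 0.149 + (0.709) = 0.858
Right-hand sides:
  c_0 = sigma^2 (1 + theta_1 psi_1) = 1 * (1 + (0.149)(0.858)) = 1 * 1.127842 = 1.127842
  c_1 = sigma^2 theta_1 = 1 * (0.149) = 0.149
  c_2 = 0
Equations for k = 0, 1, 2 (AR order 2, c_2 = 0):
  (E0) gamma(0) = phi_1 gamma(1) + phi_2 gamma(2) + c_0
  (E1) gamma(1) = phi_1 gamma(0) + phi_2 gamma(1) + c_1
  (E2) gamma(2) = phi_1 gamma(1) + phi_2 gamma(0)
From (E1): gamma(1) = A gamma(0) + B with
  A = phi_1 / (1 - phi_2) = 0.709 / 0.94 = 0.754255,   B = c_1 / (1 - phi_2) = 0.149 / 0.94 = 0.158511.
Insert (E2) into (E0): gamma(0) (1 - phi_2^2) = phi_1 (1 + phi_2) gamma(1) + c_0.
  phi_1 (1 + phi_2) = (0.709)(1.06) = 0.75154,   1 - phi_2^2 = 0.9964.
Replace gamma(1) by A gamma(0) + B and collect gamma(0):
  gamma(0) [0.9964 - (0.75154)(0.754255)] = (0.75154)(0.158511) + 1.127842
  gamma(0) * 0.429547 = 1.246969
  gamma(0) = 1.246969 / 0.429547 = 2.902987.
  gamma(1) = A gamma(0) + B = (0.754255)(2.902987) + (0.158511) = 2.348104.
  gamma(2) = phi_1 gamma(1) + phi_2 gamma(0) = (0.709)(2.348104) + (0.06)(2.902987) = 1.838985.
Therefore gamma(2) = 1.8390 (to 4 decimal places).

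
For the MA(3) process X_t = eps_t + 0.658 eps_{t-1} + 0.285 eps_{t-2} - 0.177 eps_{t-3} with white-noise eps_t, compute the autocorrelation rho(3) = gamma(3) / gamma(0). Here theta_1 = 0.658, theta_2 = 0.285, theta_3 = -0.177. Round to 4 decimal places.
\rho(3) = -0.1145

For an MA(q) process with theta_0 = 1, the autocovariance is
  gamma(k) = sigma^2 * sum_{i=0..q-k} theta_i * theta_{i+k},
and rho(k) = gamma(k) / gamma(0). Sigma^2 cancels.
  numerator   = (1)*(-0.177) = -0.177.
  denominator = (1)^2 + (0.658)^2 + (0.285)^2 + (-0.177)^2 = 1.545518.
  rho(3) = -0.177 / 1.545518 = -0.1145.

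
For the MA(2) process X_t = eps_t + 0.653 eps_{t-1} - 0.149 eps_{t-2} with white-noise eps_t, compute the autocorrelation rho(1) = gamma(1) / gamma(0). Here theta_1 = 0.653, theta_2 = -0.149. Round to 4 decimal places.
\rho(1) = 0.3836

For an MA(q) process with theta_0 = 1, the autocovariance is
  gamma(k) = sigma^2 * sum_{i=0..q-k} theta_i * theta_{i+k},
and rho(k) = gamma(k) / gamma(0). Sigma^2 cancels.
  numerator   = (1)*(0.653) + (0.653)*(-0.149) = 0.555703.
  denominator = (1)^2 + (0.653)^2 + (-0.149)^2 = 1.44861.
  rho(1) = 0.555703 / 1.44861 = 0.3836.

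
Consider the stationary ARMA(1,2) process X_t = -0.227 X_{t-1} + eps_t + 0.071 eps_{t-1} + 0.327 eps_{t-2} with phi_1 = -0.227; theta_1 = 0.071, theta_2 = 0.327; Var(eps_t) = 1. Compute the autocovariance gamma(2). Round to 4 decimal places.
\gamma(2) = 0.3824

Multiply the model equation by X_{t-k} and take expectations. With theta_0 = psi_0 = 1 and psi_j the MA(infinity) weights, this gives
  gamma(k) - sum_i phi_i gamma(k-i) = c_k,
  c_k = sigma^2 * sum_{j=k..q} theta_j psi_{j-k}   (c_k = 0 for k > q),
using gamma(-m) = gamma(m).
psi-weights needed (psi_j = theta_j + sum_i phi_i psi_{j-i}):
  psi_1 = theta_1 + phi_1 = 0.071 + (-0.227) = -0.156
  psi_2 = theta_2 + phi_1 psi_1 = 0.327 + (-0.227)(-0.156) = 0.362412
Right-hand sides:
  c_0 = sigma^2 (1 + theta_1 psi_1 + theta_2 psi_2) = 1 * (1 + (0.071)(-0.156) + (0.327)(0.362412)) = 1 * 1.107433 = 1.107433
  c_1 = sigma^2 (theta_1 + theta_2 psi_1) = 1 * (0.071 + (0.327)(-0.156)) = 0.019988
  c_2 = sigma^2 theta_2 = 1 * (0.327) = 0.327
Equations for k = 0 and k = 1 (AR order 1):
  gamma(0) = phi_1 gamma(1) + c_0
  gamma(1) = phi_1 gamma(0) + c_1
Substituting the second into the first: gamma(0) (1 - phi_1^2) = c_0 + phi_1 c_1, so
  gamma(0) = (c_0 + phi_1 c_1) / (1 - phi_1^2) = (1.107433 + (-0.227)(0.019988)) / (1 - (-0.227)^2) = 1.102895 / 0.948471 = 1.162814.
  gamma(1) = phi_1 gamma(0) + c_1 = (-0.227)(1.162814) + (0.019988) = -0.243971.
For k = 2: gamma(2) = phi_1 gamma(1) + c_2
  = (-0.227)(-0.243971) + (0.327) = 0.382381.
Therefore gamma(2) = 0.3824 (to 4 decimal places).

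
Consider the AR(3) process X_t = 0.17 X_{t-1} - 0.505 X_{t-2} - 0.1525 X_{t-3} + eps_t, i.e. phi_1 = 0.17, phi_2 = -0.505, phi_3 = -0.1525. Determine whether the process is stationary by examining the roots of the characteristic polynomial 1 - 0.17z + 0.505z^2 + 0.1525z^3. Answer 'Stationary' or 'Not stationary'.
\text{Stationary}

The AR(p) characteristic polynomial is P(z) = 1 - 0.17z + 0.505z^2 + 0.1525z^3.
Stationarity requires all roots to lie outside the unit circle, i.e. |z| > 1 for every root.
Degree 3: look for a simple real root z0 first, then factor out (1 - z/z0) and solve the remaining quadratic.
Testing z0 = -4: P(-4) = 1 + (-0.17)(-4) + (0.505)(-4)^2 + (0.1525)(-4)^3
  = 1 + (0.68) + (8.08) + (-9.76) = 0.  So z_0 = -4 is a root, |z_0| = 4.
Divide out the factor (1 + 0.25 z) = (1 - z/z0) (since 1/z0 = -0.25):
  P(z) = (1 + 0.25 z)(1 + (-0.42) z + (0.61) z^2)
  [check: z-coef -0.42 - (-0.25) = -0.17; z^2-coef 0.61 - (-0.25)(-0.42) = 0.505; z^3-coef -(-0.25)(0.61) = 0.1525.]
Remaining roots from the quadratic factor 1 + (-0.42) z + (0.61) z^2:
  Set 1 + (-0.42) z + (0.61) z^2 = 0, i.e. a z^2 + b z + c = 0 with a = 0.61, b = -0.42, c = 1.
  Discriminant D = b^2 - 4ac = (-0.42)^2 - 4*(0.61)*1 = 0.1764 - (2.44) = -2.2636.
  D < 0, so the roots are the complex-conjugate pair z = (-b +/- i sqrt(-D)) / (2a) = 0.3443 +/- 1.2332i.
  For a conjugate pair |z|^2 = z * conj(z) = (product of roots) = c/a = 1/(0.61) = 1.639344, so |z| = sqrt(1.639344) = 1.2804 for both roots.
Moduli of all roots: 4.0000, 1.2804, 1.2804.
All moduli strictly greater than 1? Yes.
Verdict: Stationary.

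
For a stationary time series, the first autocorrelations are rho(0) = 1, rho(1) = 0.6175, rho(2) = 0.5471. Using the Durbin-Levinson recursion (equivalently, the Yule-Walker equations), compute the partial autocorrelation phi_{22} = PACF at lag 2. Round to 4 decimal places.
\phi_{22} = 0.2680

The PACF at lag k is phi_{kk}, the last component of the solution
to the Yule-Walker system G_k phi = r_k where
  (G_k)_{ij} = rho(|i - j|), (r_k)_i = rho(i), i,j = 1..k.
Equivalently, Durbin-Levinson gives phi_{kk} iteratively:
  phi_{11} = rho(1)
  phi_{kk} = [rho(k) - sum_{j=1..k-1} phi_{k-1,j} rho(k-j)]
            / [1 - sum_{j=1..k-1} phi_{k-1,j} rho(j)],
  phi_{k,j} = phi_{k-1,j} - phi_{kk} phi_{k-1,k-j},  j = 1..k-1.
Step k = 1:
  phi_11 = rho(1) = 0.6175.
Step k = 2:
  phi_22 = [rho(2) - phi_11 rho(1)] / [1 - phi_11 rho(1)] = [0.5471 - (0.6175)(0.6175)] / [1 - (0.6175)(0.6175)]
         = 0.16579375 / 0.61869375 = 0.268.
Therefore phi_{22} = 0.2680.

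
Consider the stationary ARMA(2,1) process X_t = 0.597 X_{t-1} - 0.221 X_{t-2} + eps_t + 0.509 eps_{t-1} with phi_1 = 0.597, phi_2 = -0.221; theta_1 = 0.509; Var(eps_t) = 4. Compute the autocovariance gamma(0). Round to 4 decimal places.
\gamma(0) = 9.7093

Multiply the model equation by X_{t-k} and take expectations. With theta_0 = psi_0 = 1 and psi_j the MA(infinity) weights, this gives
  gamma(k) - sum_i phi_i gamma(k-i) = c_k,
  c_k = sigma^2 * sum_{j=k..q} theta_j psi_{j-k}   (c_k = 0 for k > q),
using gamma(-m) = gamma(m).
psi-weights needed (psi_j = theta_j + sum_i phi_i psi_{j-i}):
  psi_1 = theta_1 + phi_1 = 0.509 + (0.597) = 1.106
Right-hand sides:
  c_0 = sigma^2 (1 + theta_1 psi_1) = 4 * (1 + (0.509)(1.106)) = 4 * 1.562954 = 6.251816
  c_1 = sigma^2 theta_1 = 4 * (0.509) = 2.036
  c_2 = 0
Equations for k = 0, 1, 2 (AR order 2, c_2 = 0):
  (E0) gamma(0) = phi_1 gamma(1) + phi_2 gamma(2) + c_0
  (E1) gamma(1) = phi_1 gamma(0) + phi_2 gamma(1) + c_1
  (E2) gamma(2) = phi_1 gamma(1) + phi_2 gamma(0)
From (E1): gamma(1) = A gamma(0) + B with
  A = phi_1 / (1 - phi_2) = 0.597 / 1.221 = 0.488943,   B = c_1 / (1 - phi_2) = 2.036 / 1.221 = 1.667486.
Insert (E2) into (E0): gamma(0) (1 - phi_2^2) = phi_1 (1 + phi_2) gamma(1) + c_0.
  phi_1 (1 + phi_2) = (0.597)(0.779) = 0.465063,   1 - phi_2^2 = 0.951159.
Replace gamma(1) by A gamma(0) + B and collect gamma(0):
  gamma(0) [0.951159 - (0.465063)(0.488943)] = (0.465063)(1.667486) + 6.251816
  gamma(0) * 0.723769 = 7.027302
  gamma(0) = 7.027302 / 0.723769 = 9.70931.
Therefore gamma(0) = 9.7093 (to 4 decimal places).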